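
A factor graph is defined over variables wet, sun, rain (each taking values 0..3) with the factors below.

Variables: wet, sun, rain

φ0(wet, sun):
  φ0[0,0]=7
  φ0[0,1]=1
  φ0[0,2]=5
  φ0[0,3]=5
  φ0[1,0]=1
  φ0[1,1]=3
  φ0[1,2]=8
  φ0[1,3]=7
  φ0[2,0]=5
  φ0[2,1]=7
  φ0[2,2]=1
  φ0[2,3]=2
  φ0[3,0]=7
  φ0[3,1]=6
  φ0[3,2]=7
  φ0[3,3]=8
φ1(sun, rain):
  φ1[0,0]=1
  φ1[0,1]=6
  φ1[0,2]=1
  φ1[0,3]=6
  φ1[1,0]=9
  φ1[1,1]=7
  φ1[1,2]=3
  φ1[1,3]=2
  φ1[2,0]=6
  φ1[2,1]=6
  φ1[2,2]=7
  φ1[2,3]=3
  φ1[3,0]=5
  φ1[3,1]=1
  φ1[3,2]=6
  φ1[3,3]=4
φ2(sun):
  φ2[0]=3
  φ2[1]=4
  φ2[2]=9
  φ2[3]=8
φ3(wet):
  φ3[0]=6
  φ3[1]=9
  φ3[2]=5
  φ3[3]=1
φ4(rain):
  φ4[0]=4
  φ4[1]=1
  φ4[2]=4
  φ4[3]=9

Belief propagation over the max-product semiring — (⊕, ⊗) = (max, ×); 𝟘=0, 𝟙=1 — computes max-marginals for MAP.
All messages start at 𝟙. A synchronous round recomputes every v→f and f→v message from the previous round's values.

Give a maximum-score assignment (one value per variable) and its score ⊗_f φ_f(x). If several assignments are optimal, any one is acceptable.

assignment: (wet=1, sun=2, rain=2); score = 18144

init: all messages = 𝟙 over 4 values
r1 m[φ0→wet] = [7, 8, 7, 8]
r1 m[φ0→sun] = [7, 7, 8, 8]
r1 m[φ1→sun] = [6, 9, 7, 6]
r1 m[φ1→rain] = [9, 7, 7, 6]
r1 m[φ2→sun] = [3, 4, 9, 8]
r1 m[φ3→wet] = [6, 9, 5, 1]
r1 m[φ4→rain] = [4, 1, 4, 9]
r1 m[wet→φ0] = [1, 1, 1, 1]
r1 m[wet→φ3] = [1, 1, 1, 1]
r1 m[sun→φ0] = [1, 1, 1, 1]
r1 m[sun→φ1] = [1, 1, 1, 1]
r1 m[sun→φ2] = [1, 1, 1, 1]
r1 m[rain→φ1] = [1, 1, 1, 1]
r1 m[rain→φ4] = [1, 1, 1, 1]
r2 m[φ0→wet] = [7, 8, 7, 8]
r2 m[φ0→sun] = [7, 7, 8, 8]
r2 m[φ1→sun] = [6, 9, 7, 6]
r2 m[φ1→rain] = [9, 7, 7, 6]
r2 m[φ2→sun] = [3, 4, 9, 8]
r2 m[φ3→wet] = [6, 9, 5, 1]
r2 m[φ4→rain] = [4, 1, 4, 9]
r2 m[wet→φ0] = [6, 9, 5, 1]
r2 m[wet→φ3] = [7, 8, 7, 8]
r2 m[sun→φ0] = [18, 36, 63, 48]
r2 m[sun→φ1] = [21, 28, 72, 64]
r2 m[sun→φ2] = [42, 63, 56, 48]
r2 m[rain→φ1] = [4, 1, 4, 9]
r2 m[rain→φ4] = [9, 7, 7, 6]
r3 m[φ0→wet] = [315, 504, 252, 441]
r3 m[φ0→sun] = [42, 35, 72, 63]
r3 m[φ1→sun] = [54, 36, 28, 36]
r3 m[φ1→rain] = [432, 432, 504, 256]
r3 m[φ2→sun] = [3, 4, 9, 8]
r3 m[φ3→wet] = [6, 9, 5, 1]
r3 m[φ4→rain] = [4, 1, 4, 9]
r3 m[wet→φ0] = [6, 9, 5, 1]
r3 m[wet→φ3] = [7, 8, 7, 8]
r3 m[sun→φ0] = [18, 36, 63, 48]
r3 m[sun→φ1] = [21, 28, 72, 64]
r3 m[sun→φ2] = [42, 63, 56, 48]
r3 m[rain→φ1] = [4, 1, 4, 9]
r3 m[rain→φ4] = [9, 7, 7, 6]
r4 m[φ0→wet] = [315, 504, 252, 441]
r4 m[φ0→sun] = [42, 35, 72, 63]
r4 m[φ1→sun] = [54, 36, 28, 36]
r4 m[φ1→rain] = [432, 432, 504, 256]
r4 m[φ2→sun] = [3, 4, 9, 8]
r4 m[φ3→wet] = [6, 9, 5, 1]
r4 m[φ4→rain] = [4, 1, 4, 9]
r4 m[wet→φ0] = [6, 9, 5, 1]
r4 m[wet→φ3] = [315, 504, 252, 441]
r4 m[sun→φ0] = [162, 144, 252, 288]
r4 m[sun→φ1] = [126, 140, 648, 504]
r4 m[sun→φ2] = [2268, 1260, 2016, 2268]
r4 m[rain→φ1] = [4, 1, 4, 9]
r4 m[rain→φ4] = [432, 432, 504, 256]
r5 m[φ0→wet] = [1440, 2016, 1008, 2304]
r5 m[φ0→sun] = [42, 35, 72, 63]
r5 m[φ1→sun] = [54, 36, 28, 36]
r5 m[φ1→rain] = [3888, 3888, 4536, 2016]
r5 m[φ2→sun] = [3, 4, 9, 8]
r5 m[φ3→wet] = [6, 9, 5, 1]
r5 m[φ4→rain] = [4, 1, 4, 9]
r5 m[wet→φ0] = [6, 9, 5, 1]
r5 m[wet→φ3] = [315, 504, 252, 441]
r5 m[sun→φ0] = [162, 144, 252, 288]
r5 m[sun→φ1] = [126, 140, 648, 504]
r5 m[sun→φ2] = [2268, 1260, 2016, 2268]
r5 m[rain→φ1] = [4, 1, 4, 9]
r5 m[rain→φ4] = [432, 432, 504, 256]
r6 m[φ0→wet] = [1440, 2016, 1008, 2304]
r6 m[φ0→sun] = [42, 35, 72, 63]
r6 m[φ1→sun] = [54, 36, 28, 36]
r6 m[φ1→rain] = [3888, 3888, 4536, 2016]
r6 m[φ2→sun] = [3, 4, 9, 8]
r6 m[φ3→wet] = [6, 9, 5, 1]
r6 m[φ4→rain] = [4, 1, 4, 9]
r6 m[wet→φ0] = [6, 9, 5, 1]
r6 m[wet→φ3] = [1440, 2016, 1008, 2304]
r6 m[sun→φ0] = [162, 144, 252, 288]
r6 m[sun→φ1] = [126, 140, 648, 504]
r6 m[sun→φ2] = [2268, 1260, 2016, 2268]
r6 m[rain→φ1] = [4, 1, 4, 9]
r6 m[rain→φ4] = [3888, 3888, 4536, 2016]
r7 m[φ0→wet] = [1440, 2016, 1008, 2304]
r7 m[φ0→sun] = [42, 35, 72, 63]
r7 m[φ1→sun] = [54, 36, 28, 36]
r7 m[φ1→rain] = [3888, 3888, 4536, 2016]
r7 m[φ2→sun] = [3, 4, 9, 8]
r7 m[φ3→wet] = [6, 9, 5, 1]
r7 m[φ4→rain] = [4, 1, 4, 9]
r7 m[wet→φ0] = [6, 9, 5, 1]
r7 m[wet→φ3] = [1440, 2016, 1008, 2304]
r7 m[sun→φ0] = [162, 144, 252, 288]
r7 m[sun→φ1] = [126, 140, 648, 504]
r7 m[sun→φ2] = [2268, 1260, 2016, 2268]
r7 m[rain→φ1] = [4, 1, 4, 9]
r7 m[rain→φ4] = [3888, 3888, 4536, 2016]
fixed point reached at round 7
traceback from wet: (wet=1, sun=2, rain=2), score=18144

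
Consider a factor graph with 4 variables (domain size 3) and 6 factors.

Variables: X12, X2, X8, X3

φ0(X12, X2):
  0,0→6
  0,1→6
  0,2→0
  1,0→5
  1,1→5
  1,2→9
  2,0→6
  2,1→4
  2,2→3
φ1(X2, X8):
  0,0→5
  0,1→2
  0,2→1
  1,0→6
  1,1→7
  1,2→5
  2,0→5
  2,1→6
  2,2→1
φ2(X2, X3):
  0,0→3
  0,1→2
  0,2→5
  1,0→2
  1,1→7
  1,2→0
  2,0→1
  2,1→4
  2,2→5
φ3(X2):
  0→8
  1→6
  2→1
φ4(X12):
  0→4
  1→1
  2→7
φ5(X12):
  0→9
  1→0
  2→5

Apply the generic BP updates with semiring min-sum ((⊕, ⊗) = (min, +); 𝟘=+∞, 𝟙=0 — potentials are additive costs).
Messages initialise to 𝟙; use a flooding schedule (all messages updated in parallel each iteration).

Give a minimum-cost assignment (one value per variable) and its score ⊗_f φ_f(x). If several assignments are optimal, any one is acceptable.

assignment: (X12=1, X2=2, X8=2, X3=0); score = 13

init: all messages = 𝟙 over 3 values
r1 m[φ0→X12] = [0, 5, 3]
r1 m[φ0→X2] = [5, 4, 0]
r1 m[φ1→X2] = [1, 5, 1]
r1 m[φ1→X8] = [5, 2, 1]
r1 m[φ2→X2] = [2, 0, 1]
r1 m[φ2→X3] = [1, 2, 0]
r1 m[φ3→X2] = [8, 6, 1]
r1 m[φ4→X12] = [4, 1, 7]
r1 m[φ5→X12] = [9, 0, 5]
r1 m[X12→φ0] = [0, 0, 0]
r1 m[X12→φ4] = [0, 0, 0]
r1 m[X12→φ5] = [0, 0, 0]
r1 m[X2→φ0] = [0, 0, 0]
r1 m[X2→φ1] = [0, 0, 0]
r1 m[X2→φ2] = [0, 0, 0]
r1 m[X2→φ3] = [0, 0, 0]
r1 m[X8→φ1] = [0, 0, 0]
r1 m[X3→φ2] = [0, 0, 0]
r2 m[φ0→X12] = [0, 5, 3]
r2 m[φ0→X2] = [5, 4, 0]
r2 m[φ1→X2] = [1, 5, 1]
r2 m[φ1→X8] = [5, 2, 1]
r2 m[φ2→X2] = [2, 0, 1]
r2 m[φ2→X3] = [1, 2, 0]
r2 m[φ3→X2] = [8, 6, 1]
r2 m[φ4→X12] = [4, 1, 7]
r2 m[φ5→X12] = [9, 0, 5]
r2 m[X12→φ0] = [13, 1, 12]
r2 m[X12→φ4] = [9, 5, 8]
r2 m[X12→φ5] = [4, 6, 10]
r2 m[X2→φ0] = [11, 11, 3]
r2 m[X2→φ1] = [15, 10, 2]
r2 m[X2→φ2] = [14, 15, 2]
r2 m[X2→φ3] = [8, 9, 2]
r2 m[X8→φ1] = [0, 0, 0]
r2 m[X3→φ2] = [0, 0, 0]
r3 m[φ0→X12] = [3, 12, 6]
r3 m[φ0→X2] = [6, 6, 10]
r3 m[φ1→X2] = [1, 5, 1]
r3 m[φ1→X8] = [7, 8, 3]
r3 m[φ2→X2] = [2, 0, 1]
r3 m[φ2→X3] = [3, 6, 7]
r3 m[φ3→X2] = [8, 6, 1]
r3 m[φ4→X12] = [4, 1, 7]
r3 m[φ5→X12] = [9, 0, 5]
r3 m[X12→φ0] = [13, 1, 12]
r3 m[X12→φ4] = [9, 5, 8]
r3 m[X12→φ5] = [4, 6, 10]
r3 m[X2→φ0] = [11, 11, 3]
r3 m[X2→φ1] = [15, 10, 2]
r3 m[X2→φ2] = [14, 15, 2]
r3 m[X2→φ3] = [8, 9, 2]
r3 m[X8→φ1] = [0, 0, 0]
r3 m[X3→φ2] = [0, 0, 0]
r4 m[φ0→X12] = [3, 12, 6]
r4 m[φ0→X2] = [6, 6, 10]
r4 m[φ1→X2] = [1, 5, 1]
r4 m[φ1→X8] = [7, 8, 3]
r4 m[φ2→X2] = [2, 0, 1]
r4 m[φ2→X3] = [3, 6, 7]
r4 m[φ3→X2] = [8, 6, 1]
r4 m[φ4→X12] = [4, 1, 7]
r4 m[φ5→X12] = [9, 0, 5]
r4 m[X12→φ0] = [13, 1, 12]
r4 m[X12→φ4] = [12, 12, 11]
r4 m[X12→φ5] = [7, 13, 13]
r4 m[X2→φ0] = [11, 11, 3]
r4 m[X2→φ1] = [16, 12, 12]
r4 m[X2→φ2] = [15, 17, 12]
r4 m[X2→φ3] = [9, 11, 12]
r4 m[X8→φ1] = [0, 0, 0]
r4 m[X3→φ2] = [0, 0, 0]
r5 m[φ0→X12] = [3, 12, 6]
r5 m[φ0→X2] = [6, 6, 10]
r5 m[φ1→X2] = [1, 5, 1]
r5 m[φ1→X8] = [17, 18, 13]
r5 m[φ2→X2] = [2, 0, 1]
r5 m[φ2→X3] = [13, 16, 17]
r5 m[φ3→X2] = [8, 6, 1]
r5 m[φ4→X12] = [4, 1, 7]
r5 m[φ5→X12] = [9, 0, 5]
r5 m[X12→φ0] = [13, 1, 12]
r5 m[X12→φ4] = [12, 12, 11]
r5 m[X12→φ5] = [7, 13, 13]
r5 m[X2→φ0] = [11, 11, 3]
r5 m[X2→φ1] = [16, 12, 12]
r5 m[X2→φ2] = [15, 17, 12]
r5 m[X2→φ3] = [9, 11, 12]
r5 m[X8→φ1] = [0, 0, 0]
r5 m[X3→φ2] = [0, 0, 0]
r6 m[φ0→X12] = [3, 12, 6]
r6 m[φ0→X2] = [6, 6, 10]
r6 m[φ1→X2] = [1, 5, 1]
r6 m[φ1→X8] = [17, 18, 13]
r6 m[φ2→X2] = [2, 0, 1]
r6 m[φ2→X3] = [13, 16, 17]
r6 m[φ3→X2] = [8, 6, 1]
r6 m[φ4→X12] = [4, 1, 7]
r6 m[φ5→X12] = [9, 0, 5]
r6 m[X12→φ0] = [13, 1, 12]
r6 m[X12→φ4] = [12, 12, 11]
r6 m[X12→φ5] = [7, 13, 13]
r6 m[X2→φ0] = [11, 11, 3]
r6 m[X2→φ1] = [16, 12, 12]
r6 m[X2→φ2] = [15, 17, 12]
r6 m[X2→φ3] = [9, 11, 12]
r6 m[X8→φ1] = [0, 0, 0]
r6 m[X3→φ2] = [0, 0, 0]
fixed point reached at round 6
traceback from X12: (X12=1, X2=2, X8=2, X3=0), score=13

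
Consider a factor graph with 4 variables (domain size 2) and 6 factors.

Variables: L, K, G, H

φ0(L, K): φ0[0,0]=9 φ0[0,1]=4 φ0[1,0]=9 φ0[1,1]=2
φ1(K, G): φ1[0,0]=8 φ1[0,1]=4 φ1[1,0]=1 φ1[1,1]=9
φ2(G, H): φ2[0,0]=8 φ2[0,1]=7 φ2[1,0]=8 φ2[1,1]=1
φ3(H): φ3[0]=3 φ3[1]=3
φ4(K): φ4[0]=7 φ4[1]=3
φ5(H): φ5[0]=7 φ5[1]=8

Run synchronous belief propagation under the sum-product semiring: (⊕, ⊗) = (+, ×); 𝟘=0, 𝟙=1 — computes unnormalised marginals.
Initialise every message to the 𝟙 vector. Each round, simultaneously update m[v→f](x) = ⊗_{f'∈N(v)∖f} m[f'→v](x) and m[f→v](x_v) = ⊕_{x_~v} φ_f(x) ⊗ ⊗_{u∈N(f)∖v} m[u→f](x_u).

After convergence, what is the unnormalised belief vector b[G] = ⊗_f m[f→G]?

init: all messages = 𝟙 over 2 values
r1 m[φ0→L] = [13, 11]
r1 m[φ0→K] = [18, 6]
r1 m[φ1→K] = [12, 10]
r1 m[φ1→G] = [9, 13]
r1 m[φ2→G] = [15, 9]
r1 m[φ2→H] = [16, 8]
r1 m[φ3→H] = [3, 3]
r1 m[φ4→K] = [7, 3]
r1 m[φ5→H] = [7, 8]
r1 m[L→φ0] = [1, 1]
r1 m[K→φ0] = [1, 1]
r1 m[K→φ1] = [1, 1]
r1 m[K→φ4] = [1, 1]
r1 m[G→φ1] = [1, 1]
r1 m[G→φ2] = [1, 1]
r1 m[H→φ2] = [1, 1]
r1 m[H→φ3] = [1, 1]
r1 m[H→φ5] = [1, 1]
r2 m[φ0→L] = [13, 11]
r2 m[φ0→K] = [18, 6]
r2 m[φ1→K] = [12, 10]
r2 m[φ1→G] = [9, 13]
r2 m[φ2→G] = [15, 9]
r2 m[φ2→H] = [16, 8]
r2 m[φ3→H] = [3, 3]
r2 m[φ4→K] = [7, 3]
r2 m[φ5→H] = [7, 8]
r2 m[L→φ0] = [1, 1]
r2 m[K→φ0] = [84, 30]
r2 m[K→φ1] = [126, 18]
r2 m[K→φ4] = [216, 60]
r2 m[G→φ1] = [15, 9]
r2 m[G→φ2] = [9, 13]
r2 m[H→φ2] = [21, 24]
r2 m[H→φ3] = [112, 64]
r2 m[H→φ5] = [48, 24]
r3 m[φ0→L] = [876, 816]
r3 m[φ0→K] = [18, 6]
r3 m[φ1→K] = [156, 96]
r3 m[φ1→G] = [1026, 666]
r3 m[φ2→G] = [336, 192]
r3 m[φ2→H] = [176, 76]
r3 m[φ3→H] = [3, 3]
r3 m[φ4→K] = [7, 3]
r3 m[φ5→H] = [7, 8]
r3 m[L→φ0] = [1, 1]
r3 m[K→φ0] = [84, 30]
r3 m[K→φ1] = [126, 18]
r3 m[K→φ4] = [216, 60]
r3 m[G→φ1] = [15, 9]
r3 m[G→φ2] = [9, 13]
r3 m[H→φ2] = [21, 24]
r3 m[H→φ3] = [112, 64]
r3 m[H→φ5] = [48, 24]
r4 m[φ0→L] = [876, 816]
r4 m[φ0→K] = [18, 6]
r4 m[φ1→K] = [156, 96]
r4 m[φ1→G] = [1026, 666]
r4 m[φ2→G] = [336, 192]
r4 m[φ2→H] = [176, 76]
r4 m[φ3→H] = [3, 3]
r4 m[φ4→K] = [7, 3]
r4 m[φ5→H] = [7, 8]
r4 m[L→φ0] = [1, 1]
r4 m[K→φ0] = [1092, 288]
r4 m[K→φ1] = [126, 18]
r4 m[K→φ4] = [2808, 576]
r4 m[G→φ1] = [336, 192]
r4 m[G→φ2] = [1026, 666]
r4 m[H→φ2] = [21, 24]
r4 m[H→φ3] = [1232, 608]
r4 m[H→φ5] = [528, 228]
r5 m[φ0→L] = [10980, 10404]
r5 m[φ0→K] = [18, 6]
r5 m[φ1→K] = [3456, 2064]
r5 m[φ1→G] = [1026, 666]
r5 m[φ2→G] = [336, 192]
r5 m[φ2→H] = [13536, 7848]
r5 m[φ3→H] = [3, 3]
r5 m[φ4→K] = [7, 3]
r5 m[φ5→H] = [7, 8]
r5 m[L→φ0] = [1, 1]
r5 m[K→φ0] = [1092, 288]
r5 m[K→φ1] = [126, 18]
r5 m[K→φ4] = [2808, 576]
r5 m[G→φ1] = [336, 192]
r5 m[G→φ2] = [1026, 666]
r5 m[H→φ2] = [21, 24]
r5 m[H→φ3] = [1232, 608]
r5 m[H→φ5] = [528, 228]
r6 m[φ0→L] = [10980, 10404]
r6 m[φ0→K] = [18, 6]
r6 m[φ1→K] = [3456, 2064]
r6 m[φ1→G] = [1026, 666]
r6 m[φ2→G] = [336, 192]
r6 m[φ2→H] = [13536, 7848]
r6 m[φ3→H] = [3, 3]
r6 m[φ4→K] = [7, 3]
r6 m[φ5→H] = [7, 8]
r6 m[L→φ0] = [1, 1]
r6 m[K→φ0] = [24192, 6192]
r6 m[K→φ1] = [126, 18]
r6 m[K→φ4] = [62208, 12384]
r6 m[G→φ1] = [336, 192]
r6 m[G→φ2] = [1026, 666]
r6 m[H→φ2] = [21, 24]
r6 m[H→φ3] = [94752, 62784]
r6 m[H→φ5] = [40608, 23544]
r7 m[φ0→L] = [242496, 230112]
r7 m[φ0→K] = [18, 6]
r7 m[φ1→K] = [3456, 2064]
r7 m[φ1→G] = [1026, 666]
r7 m[φ2→G] = [336, 192]
r7 m[φ2→H] = [13536, 7848]
r7 m[φ3→H] = [3, 3]
r7 m[φ4→K] = [7, 3]
r7 m[φ5→H] = [7, 8]
r7 m[L→φ0] = [1, 1]
r7 m[K→φ0] = [24192, 6192]
r7 m[K→φ1] = [126, 18]
r7 m[K→φ4] = [62208, 12384]
r7 m[G→φ1] = [336, 192]
r7 m[G→φ2] = [1026, 666]
r7 m[H→φ2] = [21, 24]
r7 m[H→φ3] = [94752, 62784]
r7 m[H→φ5] = [40608, 23544]
r8 m[φ0→L] = [242496, 230112]
r8 m[φ0→K] = [18, 6]
r8 m[φ1→K] = [3456, 2064]
r8 m[φ1→G] = [1026, 666]
r8 m[φ2→G] = [336, 192]
r8 m[φ2→H] = [13536, 7848]
r8 m[φ3→H] = [3, 3]
r8 m[φ4→K] = [7, 3]
r8 m[φ5→H] = [7, 8]
r8 m[L→φ0] = [1, 1]
r8 m[K→φ0] = [24192, 6192]
r8 m[K→φ1] = [126, 18]
r8 m[K→φ4] = [62208, 12384]
r8 m[G→φ1] = [336, 192]
r8 m[G→φ2] = [1026, 666]
r8 m[H→φ2] = [21, 24]
r8 m[H→φ3] = [94752, 62784]
r8 m[H→φ5] = [40608, 23544]
fixed point reached at round 8
b[G] = ⊗ incoming = [344736, 127872]

b[G] = [344736, 127872]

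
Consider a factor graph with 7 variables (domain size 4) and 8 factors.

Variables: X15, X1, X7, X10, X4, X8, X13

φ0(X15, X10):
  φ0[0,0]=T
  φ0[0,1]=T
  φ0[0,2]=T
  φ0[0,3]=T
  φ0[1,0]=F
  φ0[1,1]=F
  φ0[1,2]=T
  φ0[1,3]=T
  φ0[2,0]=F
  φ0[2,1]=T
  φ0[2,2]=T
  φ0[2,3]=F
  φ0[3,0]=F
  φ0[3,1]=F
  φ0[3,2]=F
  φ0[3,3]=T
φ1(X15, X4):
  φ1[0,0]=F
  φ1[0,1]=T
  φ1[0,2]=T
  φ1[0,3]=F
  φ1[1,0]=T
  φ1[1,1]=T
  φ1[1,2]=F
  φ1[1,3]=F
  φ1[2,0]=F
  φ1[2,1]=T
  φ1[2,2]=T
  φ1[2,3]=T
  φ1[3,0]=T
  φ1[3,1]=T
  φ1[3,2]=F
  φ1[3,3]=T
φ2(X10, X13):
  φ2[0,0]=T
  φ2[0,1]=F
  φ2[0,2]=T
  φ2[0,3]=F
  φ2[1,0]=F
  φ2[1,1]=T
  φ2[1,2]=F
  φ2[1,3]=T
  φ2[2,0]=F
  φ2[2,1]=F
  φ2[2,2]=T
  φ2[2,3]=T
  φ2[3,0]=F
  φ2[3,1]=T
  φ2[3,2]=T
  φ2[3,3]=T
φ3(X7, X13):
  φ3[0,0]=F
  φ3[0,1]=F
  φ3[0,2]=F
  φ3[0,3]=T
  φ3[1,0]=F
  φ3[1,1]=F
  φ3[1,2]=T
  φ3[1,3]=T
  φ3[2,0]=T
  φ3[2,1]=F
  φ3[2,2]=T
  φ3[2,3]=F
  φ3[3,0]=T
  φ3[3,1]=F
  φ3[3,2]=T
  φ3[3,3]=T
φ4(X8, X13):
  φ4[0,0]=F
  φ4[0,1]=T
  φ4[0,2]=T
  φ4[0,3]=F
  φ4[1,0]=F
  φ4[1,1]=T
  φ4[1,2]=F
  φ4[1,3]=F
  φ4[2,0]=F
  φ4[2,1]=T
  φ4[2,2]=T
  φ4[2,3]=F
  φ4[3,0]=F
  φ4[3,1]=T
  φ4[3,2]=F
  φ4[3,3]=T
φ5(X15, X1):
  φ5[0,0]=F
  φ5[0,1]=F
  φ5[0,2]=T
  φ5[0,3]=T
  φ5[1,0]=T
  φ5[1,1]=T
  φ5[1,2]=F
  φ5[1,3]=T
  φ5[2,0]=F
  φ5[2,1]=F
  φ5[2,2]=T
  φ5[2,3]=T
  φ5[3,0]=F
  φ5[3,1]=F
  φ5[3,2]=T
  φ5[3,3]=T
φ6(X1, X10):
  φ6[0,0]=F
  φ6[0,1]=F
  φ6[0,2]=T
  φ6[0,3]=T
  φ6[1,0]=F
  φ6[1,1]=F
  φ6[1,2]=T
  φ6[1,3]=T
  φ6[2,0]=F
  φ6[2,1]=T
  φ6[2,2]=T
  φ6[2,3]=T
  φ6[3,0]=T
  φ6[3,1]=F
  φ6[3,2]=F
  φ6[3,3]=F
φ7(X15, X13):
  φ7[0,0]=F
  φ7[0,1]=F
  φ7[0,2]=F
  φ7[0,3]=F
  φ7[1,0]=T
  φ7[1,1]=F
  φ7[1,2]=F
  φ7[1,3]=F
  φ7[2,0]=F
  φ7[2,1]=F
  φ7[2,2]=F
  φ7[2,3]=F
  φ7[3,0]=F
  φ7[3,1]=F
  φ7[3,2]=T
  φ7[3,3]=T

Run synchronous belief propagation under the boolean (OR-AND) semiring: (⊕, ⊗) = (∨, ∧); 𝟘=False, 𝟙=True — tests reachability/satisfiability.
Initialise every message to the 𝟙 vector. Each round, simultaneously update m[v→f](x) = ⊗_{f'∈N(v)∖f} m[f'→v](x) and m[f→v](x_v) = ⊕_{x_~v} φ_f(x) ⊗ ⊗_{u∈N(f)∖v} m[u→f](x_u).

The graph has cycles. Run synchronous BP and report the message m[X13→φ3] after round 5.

init: all messages = 𝟙 over 4 values
r1 m[φ0→X15] = [T, T, T, T]
r1 m[φ0→X10] = [T, T, T, T]
r1 m[φ1→X15] = [T, T, T, T]
r1 m[φ1→X4] = [T, T, T, T]
r1 m[φ2→X10] = [T, T, T, T]
r1 m[φ2→X13] = [T, T, T, T]
r1 m[φ3→X7] = [T, T, T, T]
r1 m[φ3→X13] = [T, F, T, T]
r1 m[φ4→X8] = [T, T, T, T]
r1 m[φ4→X13] = [F, T, T, T]
r1 m[φ5→X15] = [T, T, T, T]
r1 m[φ5→X1] = [T, T, T, T]
r1 m[φ6→X1] = [T, T, T, T]
r1 m[φ6→X10] = [T, T, T, T]
r1 m[φ7→X15] = [F, T, F, T]
r1 m[φ7→X13] = [T, F, T, T]
r1 m[X15→φ0] = [T, T, T, T]
r1 m[X15→φ1] = [T, T, T, T]
r1 m[X15→φ5] = [T, T, T, T]
r1 m[X15→φ7] = [T, T, T, T]
r1 m[X1→φ5] = [T, T, T, T]
r1 m[X1→φ6] = [T, T, T, T]
r1 m[X7→φ3] = [T, T, T, T]
r1 m[X10→φ0] = [T, T, T, T]
r1 m[X10→φ2] = [T, T, T, T]
r1 m[X10→φ6] = [T, T, T, T]
r1 m[X4→φ1] = [T, T, T, T]
r1 m[X8→φ4] = [T, T, T, T]
r1 m[X13→φ2] = [T, T, T, T]
r1 m[X13→φ3] = [T, T, T, T]
r1 m[X13→φ4] = [T, T, T, T]
r1 m[X13→φ7] = [T, T, T, T]
r2 m[φ0→X15] = [T, T, T, T]
r2 m[φ0→X10] = [T, T, T, T]
r2 m[φ1→X15] = [T, T, T, T]
r2 m[φ1→X4] = [T, T, T, T]
r2 m[φ2→X10] = [T, T, T, T]
r2 m[φ2→X13] = [T, T, T, T]
r2 m[φ3→X7] = [T, T, T, T]
r2 m[φ3→X13] = [T, F, T, T]
r2 m[φ4→X8] = [T, T, T, T]
r2 m[φ4→X13] = [F, T, T, T]
r2 m[φ5→X15] = [T, T, T, T]
r2 m[φ5→X1] = [T, T, T, T]
r2 m[φ6→X1] = [T, T, T, T]
r2 m[φ6→X10] = [T, T, T, T]
r2 m[φ7→X15] = [F, T, F, T]
r2 m[φ7→X13] = [T, F, T, T]
r2 m[X15→φ0] = [F, T, F, T]
r2 m[X15→φ1] = [F, T, F, T]
r2 m[X15→φ5] = [F, T, F, T]
r2 m[X15→φ7] = [T, T, T, T]
r2 m[X1→φ5] = [T, T, T, T]
r2 m[X1→φ6] = [T, T, T, T]
r2 m[X7→φ3] = [T, T, T, T]
r2 m[X10→φ0] = [T, T, T, T]
r2 m[X10→φ2] = [T, T, T, T]
r2 m[X10→φ6] = [T, T, T, T]
r2 m[X4→φ1] = [T, T, T, T]
r2 m[X8→φ4] = [T, T, T, T]
r2 m[X13→φ2] = [F, F, T, T]
r2 m[X13→φ3] = [F, F, T, T]
r2 m[X13→φ4] = [T, F, T, T]
r2 m[X13→φ7] = [F, F, T, T]
r3 m[φ0→X15] = [T, T, T, T]
r3 m[φ0→X10] = [F, F, T, T]
r3 m[φ1→X15] = [T, T, T, T]
r3 m[φ1→X4] = [T, T, F, T]
r3 m[φ2→X10] = [T, T, T, T]
r3 m[φ2→X13] = [T, T, T, T]
r3 m[φ3→X7] = [T, T, T, T]
r3 m[φ3→X13] = [T, F, T, T]
r3 m[φ4→X8] = [T, F, T, T]
r3 m[φ4→X13] = [F, T, T, T]
r3 m[φ5→X15] = [T, T, T, T]
r3 m[φ5→X1] = [T, T, T, T]
r3 m[φ6→X1] = [T, T, T, T]
r3 m[φ6→X10] = [T, T, T, T]
r3 m[φ7→X15] = [F, F, F, T]
r3 m[φ7→X13] = [T, F, T, T]
r3 m[X15→φ0] = [F, T, F, T]
r3 m[X15→φ1] = [F, T, F, T]
r3 m[X15→φ5] = [F, T, F, T]
r3 m[X15→φ7] = [T, T, T, T]
r3 m[X1→φ5] = [T, T, T, T]
r3 m[X1→φ6] = [T, T, T, T]
r3 m[X7→φ3] = [T, T, T, T]
r3 m[X10→φ0] = [T, T, T, T]
r3 m[X10→φ2] = [T, T, T, T]
r3 m[X10→φ6] = [T, T, T, T]
r3 m[X4→φ1] = [T, T, T, T]
r3 m[X8→φ4] = [T, T, T, T]
r3 m[X13→φ2] = [F, F, T, T]
r3 m[X13→φ3] = [F, F, T, T]
r3 m[X13→φ4] = [T, F, T, T]
r3 m[X13→φ7] = [F, F, T, T]
r4 m[φ0→X15] = [T, T, T, T]
r4 m[φ0→X10] = [F, F, T, T]
r4 m[φ1→X15] = [T, T, T, T]
r4 m[φ1→X4] = [T, T, F, T]
r4 m[φ2→X10] = [T, T, T, T]
r4 m[φ2→X13] = [T, T, T, T]
r4 m[φ3→X7] = [T, T, T, T]
r4 m[φ3→X13] = [T, F, T, T]
r4 m[φ4→X8] = [T, F, T, T]
r4 m[φ4→X13] = [F, T, T, T]
r4 m[φ5→X15] = [T, T, T, T]
r4 m[φ5→X1] = [T, T, T, T]
r4 m[φ6→X1] = [T, T, T, T]
r4 m[φ6→X10] = [T, T, T, T]
r4 m[φ7→X15] = [F, F, F, T]
r4 m[φ7→X13] = [T, F, T, T]
r4 m[X15→φ0] = [F, F, F, T]
r4 m[X15→φ1] = [F, F, F, T]
r4 m[X15→φ5] = [F, F, F, T]
r4 m[X15→φ7] = [T, T, T, T]
r4 m[X1→φ5] = [T, T, T, T]
r4 m[X1→φ6] = [T, T, T, T]
r4 m[X7→φ3] = [T, T, T, T]
r4 m[X10→φ0] = [T, T, T, T]
r4 m[X10→φ2] = [F, F, T, T]
r4 m[X10→φ6] = [F, F, T, T]
r4 m[X4→φ1] = [T, T, T, T]
r4 m[X8→φ4] = [T, T, T, T]
r4 m[X13→φ2] = [F, F, T, T]
r4 m[X13→φ3] = [F, F, T, T]
r4 m[X13→φ4] = [T, F, T, T]
r4 m[X13→φ7] = [F, F, T, T]
r5 m[φ0→X15] = [T, T, T, T]
r5 m[φ0→X10] = [F, F, F, T]
r5 m[φ1→X15] = [T, T, T, T]
r5 m[φ1→X4] = [T, T, F, T]
r5 m[φ2→X10] = [T, T, T, T]
r5 m[φ2→X13] = [F, T, T, T]
r5 m[φ3→X7] = [T, T, T, T]
r5 m[φ3→X13] = [T, F, T, T]
r5 m[φ4→X8] = [T, F, T, T]
r5 m[φ4→X13] = [F, T, T, T]
r5 m[φ5→X15] = [T, T, T, T]
r5 m[φ5→X1] = [F, F, T, T]
r5 m[φ6→X1] = [T, T, T, F]
r5 m[φ6→X10] = [T, T, T, T]
r5 m[φ7→X15] = [F, F, F, T]
r5 m[φ7→X13] = [T, F, T, T]
r5 m[X15→φ0] = [F, F, F, T]
r5 m[X15→φ1] = [F, F, F, T]
r5 m[X15→φ5] = [F, F, F, T]
r5 m[X15→φ7] = [T, T, T, T]
r5 m[X1→φ5] = [T, T, T, T]
r5 m[X1→φ6] = [T, T, T, T]
r5 m[X7→φ3] = [T, T, T, T]
r5 m[X10→φ0] = [T, T, T, T]
r5 m[X10→φ2] = [F, F, T, T]
r5 m[X10→φ6] = [F, F, T, T]
r5 m[X4→φ1] = [T, T, T, T]
r5 m[X8→φ4] = [T, T, T, T]
r5 m[X13→φ2] = [F, F, T, T]
r5 m[X13→φ3] = [F, F, T, T]
r5 m[X13→φ4] = [T, F, T, T]
r5 m[X13→φ7] = [F, F, T, T]

message @ round 5 = [F, F, T, T]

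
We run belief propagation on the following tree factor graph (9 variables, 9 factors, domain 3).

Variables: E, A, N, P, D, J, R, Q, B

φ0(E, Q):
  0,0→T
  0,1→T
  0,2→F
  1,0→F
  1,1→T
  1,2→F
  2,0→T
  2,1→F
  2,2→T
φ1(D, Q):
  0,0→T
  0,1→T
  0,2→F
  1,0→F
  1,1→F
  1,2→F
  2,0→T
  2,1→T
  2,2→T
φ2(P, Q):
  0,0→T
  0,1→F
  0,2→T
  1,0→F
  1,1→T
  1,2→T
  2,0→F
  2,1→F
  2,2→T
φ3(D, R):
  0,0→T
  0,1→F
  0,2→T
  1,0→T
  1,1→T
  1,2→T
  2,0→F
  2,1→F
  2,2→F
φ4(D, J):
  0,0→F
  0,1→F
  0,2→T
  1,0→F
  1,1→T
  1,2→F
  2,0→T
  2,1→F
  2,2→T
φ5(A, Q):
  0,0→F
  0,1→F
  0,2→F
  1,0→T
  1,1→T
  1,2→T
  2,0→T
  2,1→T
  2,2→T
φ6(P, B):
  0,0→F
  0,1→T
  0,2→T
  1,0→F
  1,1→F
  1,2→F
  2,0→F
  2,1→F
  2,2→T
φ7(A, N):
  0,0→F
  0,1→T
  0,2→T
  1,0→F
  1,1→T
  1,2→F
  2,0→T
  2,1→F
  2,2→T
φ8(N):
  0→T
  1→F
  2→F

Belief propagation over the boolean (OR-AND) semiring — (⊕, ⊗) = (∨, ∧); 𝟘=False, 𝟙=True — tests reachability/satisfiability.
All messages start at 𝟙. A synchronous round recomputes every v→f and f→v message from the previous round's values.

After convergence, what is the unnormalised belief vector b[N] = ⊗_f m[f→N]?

b[N] = [T, F, F]

init: all messages = 𝟙 over 3 values
r1 m[φ0→E] = [T, T, T]
r1 m[φ0→Q] = [T, T, T]
r1 m[φ1→D] = [T, F, T]
r1 m[φ1→Q] = [T, T, T]
r1 m[φ2→P] = [T, T, T]
r1 m[φ2→Q] = [T, T, T]
r1 m[φ3→D] = [T, T, F]
r1 m[φ3→R] = [T, T, T]
r1 m[φ4→D] = [T, T, T]
r1 m[φ4→J] = [T, T, T]
r1 m[φ5→A] = [F, T, T]
r1 m[φ5→Q] = [T, T, T]
r1 m[φ6→P] = [T, F, T]
r1 m[φ6→B] = [F, T, T]
r1 m[φ7→A] = [T, T, T]
r1 m[φ7→N] = [T, T, T]
r1 m[φ8→N] = [T, F, F]
r1 m[E→φ0] = [T, T, T]
r1 m[A→φ5] = [T, T, T]
r1 m[A→φ7] = [T, T, T]
r1 m[N→φ7] = [T, T, T]
r1 m[N→φ8] = [T, T, T]
r1 m[P→φ2] = [T, T, T]
r1 m[P→φ6] = [T, T, T]
r1 m[D→φ1] = [T, T, T]
r1 m[D→φ3] = [T, T, T]
r1 m[D→φ4] = [T, T, T]
r1 m[J→φ4] = [T, T, T]
r1 m[R→φ3] = [T, T, T]
r1 m[Q→φ0] = [T, T, T]
r1 m[Q→φ1] = [T, T, T]
r1 m[Q→φ2] = [T, T, T]
r1 m[Q→φ5] = [T, T, T]
r1 m[B→φ6] = [T, T, T]
r2 m[φ0→E] = [T, T, T]
r2 m[φ0→Q] = [T, T, T]
r2 m[φ1→D] = [T, F, T]
r2 m[φ1→Q] = [T, T, T]
r2 m[φ2→P] = [T, T, T]
r2 m[φ2→Q] = [T, T, T]
r2 m[φ3→D] = [T, T, F]
r2 m[φ3→R] = [T, T, T]
r2 m[φ4→D] = [T, T, T]
r2 m[φ4→J] = [T, T, T]
r2 m[φ5→A] = [F, T, T]
r2 m[φ5→Q] = [T, T, T]
r2 m[φ6→P] = [T, F, T]
r2 m[φ6→B] = [F, T, T]
r2 m[φ7→A] = [T, T, T]
r2 m[φ7→N] = [T, T, T]
r2 m[φ8→N] = [T, F, F]
r2 m[E→φ0] = [T, T, T]
r2 m[A→φ5] = [T, T, T]
r2 m[A→φ7] = [F, T, T]
r2 m[N→φ7] = [T, F, F]
r2 m[N→φ8] = [T, T, T]
r2 m[P→φ2] = [T, F, T]
r2 m[P→φ6] = [T, T, T]
r2 m[D→φ1] = [T, T, F]
r2 m[D→φ3] = [T, F, T]
r2 m[D→φ4] = [T, F, F]
r2 m[J→φ4] = [T, T, T]
r2 m[R→φ3] = [T, T, T]
r2 m[Q→φ0] = [T, T, T]
r2 m[Q→φ1] = [T, T, T]
r2 m[Q→φ2] = [T, T, T]
r2 m[Q→φ5] = [T, T, T]
r2 m[B→φ6] = [T, T, T]
r3 m[φ0→E] = [T, T, T]
r3 m[φ0→Q] = [T, T, T]
r3 m[φ1→D] = [T, F, T]
r3 m[φ1→Q] = [T, T, F]
r3 m[φ2→P] = [T, T, T]
r3 m[φ2→Q] = [T, F, T]
r3 m[φ3→D] = [T, T, F]
r3 m[φ3→R] = [T, F, T]
r3 m[φ4→D] = [T, T, T]
r3 m[φ4→J] = [F, F, T]
r3 m[φ5→A] = [F, T, T]
r3 m[φ5→Q] = [T, T, T]
r3 m[φ6→P] = [T, F, T]
r3 m[φ6→B] = [F, T, T]
r3 m[φ7→A] = [F, F, T]
r3 m[φ7→N] = [T, T, T]
r3 m[φ8→N] = [T, F, F]
r3 m[E→φ0] = [T, T, T]
r3 m[A→φ5] = [T, T, T]
r3 m[A→φ7] = [F, T, T]
r3 m[N→φ7] = [T, F, F]
r3 m[N→φ8] = [T, T, T]
r3 m[P→φ2] = [T, F, T]
r3 m[P→φ6] = [T, T, T]
r3 m[D→φ1] = [T, T, F]
r3 m[D→φ3] = [T, F, T]
r3 m[D→φ4] = [T, F, F]
r3 m[J→φ4] = [T, T, T]
r3 m[R→φ3] = [T, T, T]
r3 m[Q→φ0] = [T, T, T]
r3 m[Q→φ1] = [T, T, T]
r3 m[Q→φ2] = [T, T, T]
r3 m[Q→φ5] = [T, T, T]
r3 m[B→φ6] = [T, T, T]
r4 m[φ0→E] = [T, T, T]
r4 m[φ0→Q] = [T, T, T]
r4 m[φ1→D] = [T, F, T]
r4 m[φ1→Q] = [T, T, F]
r4 m[φ2→P] = [T, T, T]
r4 m[φ2→Q] = [T, F, T]
r4 m[φ3→D] = [T, T, F]
r4 m[φ3→R] = [T, F, T]
r4 m[φ4→D] = [T, T, T]
r4 m[φ4→J] = [F, F, T]
r4 m[φ5→A] = [F, T, T]
r4 m[φ5→Q] = [T, T, T]
r4 m[φ6→P] = [T, F, T]
r4 m[φ6→B] = [F, T, T]
r4 m[φ7→A] = [F, F, T]
r4 m[φ7→N] = [T, T, T]
r4 m[φ8→N] = [T, F, F]
r4 m[E→φ0] = [T, T, T]
r4 m[A→φ5] = [F, F, T]
r4 m[A→φ7] = [F, T, T]
r4 m[N→φ7] = [T, F, F]
r4 m[N→φ8] = [T, T, T]
r4 m[P→φ2] = [T, F, T]
r4 m[P→φ6] = [T, T, T]
r4 m[D→φ1] = [T, T, F]
r4 m[D→φ3] = [T, F, T]
r4 m[D→φ4] = [T, F, F]
r4 m[J→φ4] = [T, T, T]
r4 m[R→φ3] = [T, T, T]
r4 m[Q→φ0] = [T, F, F]
r4 m[Q→φ1] = [T, F, T]
r4 m[Q→φ2] = [T, T, F]
r4 m[Q→φ5] = [T, F, F]
r4 m[B→φ6] = [T, T, T]
r5 m[φ0→E] = [T, F, T]
r5 m[φ0→Q] = [T, T, T]
r5 m[φ1→D] = [T, F, T]
r5 m[φ1→Q] = [T, T, F]
r5 m[φ2→P] = [T, T, F]
r5 m[φ2→Q] = [T, F, T]
r5 m[φ3→D] = [T, T, F]
r5 m[φ3→R] = [T, F, T]
r5 m[φ4→D] = [T, T, T]
r5 m[φ4→J] = [F, F, T]
r5 m[φ5→A] = [F, T, T]
r5 m[φ5→Q] = [T, T, T]
r5 m[φ6→P] = [T, F, T]
r5 m[φ6→B] = [F, T, T]
r5 m[φ7→A] = [F, F, T]
r5 m[φ7→N] = [T, T, T]
r5 m[φ8→N] = [T, F, F]
r5 m[E→φ0] = [T, T, T]
r5 m[A→φ5] = [F, F, T]
r5 m[A→φ7] = [F, T, T]
r5 m[N→φ7] = [T, F, F]
r5 m[N→φ8] = [T, T, T]
r5 m[P→φ2] = [T, F, T]
r5 m[P→φ6] = [T, T, T]
r5 m[D→φ1] = [T, T, F]
r5 m[D→φ3] = [T, F, T]
r5 m[D→φ4] = [T, F, F]
r5 m[J→φ4] = [T, T, T]
r5 m[R→φ3] = [T, T, T]
r5 m[Q→φ0] = [T, F, F]
r5 m[Q→φ1] = [T, F, T]
r5 m[Q→φ2] = [T, T, F]
r5 m[Q→φ5] = [T, F, F]
r5 m[B→φ6] = [T, T, T]
r6 m[φ0→E] = [T, F, T]
r6 m[φ0→Q] = [T, T, T]
r6 m[φ1→D] = [T, F, T]
r6 m[φ1→Q] = [T, T, F]
r6 m[φ2→P] = [T, T, F]
r6 m[φ2→Q] = [T, F, T]
r6 m[φ3→D] = [T, T, F]
r6 m[φ3→R] = [T, F, T]
r6 m[φ4→D] = [T, T, T]
r6 m[φ4→J] = [F, F, T]
r6 m[φ5→A] = [F, T, T]
r6 m[φ5→Q] = [T, T, T]
r6 m[φ6→P] = [T, F, T]
r6 m[φ6→B] = [F, T, T]
r6 m[φ7→A] = [F, F, T]
r6 m[φ7→N] = [T, T, T]
r6 m[φ8→N] = [T, F, F]
r6 m[E→φ0] = [T, T, T]
r6 m[A→φ5] = [F, F, T]
r6 m[A→φ7] = [F, T, T]
r6 m[N→φ7] = [T, F, F]
r6 m[N→φ8] = [T, T, T]
r6 m[P→φ2] = [T, F, T]
r6 m[P→φ6] = [T, T, F]
r6 m[D→φ1] = [T, T, F]
r6 m[D→φ3] = [T, F, T]
r6 m[D→φ4] = [T, F, F]
r6 m[J→φ4] = [T, T, T]
r6 m[R→φ3] = [T, T, T]
r6 m[Q→φ0] = [T, F, F]
r6 m[Q→φ1] = [T, F, T]
r6 m[Q→φ2] = [T, T, F]
r6 m[Q→φ5] = [T, F, F]
r6 m[B→φ6] = [T, T, T]
r7 m[φ0→E] = [T, F, T]
r7 m[φ0→Q] = [T, T, T]
r7 m[φ1→D] = [T, F, T]
r7 m[φ1→Q] = [T, T, F]
r7 m[φ2→P] = [T, T, F]
r7 m[φ2→Q] = [T, F, T]
r7 m[φ3→D] = [T, T, F]
r7 m[φ3→R] = [T, F, T]
r7 m[φ4→D] = [T, T, T]
r7 m[φ4→J] = [F, F, T]
r7 m[φ5→A] = [F, T, T]
r7 m[φ5→Q] = [T, T, T]
r7 m[φ6→P] = [T, F, T]
r7 m[φ6→B] = [F, T, T]
r7 m[φ7→A] = [F, F, T]
r7 m[φ7→N] = [T, T, T]
r7 m[φ8→N] = [T, F, F]
r7 m[E→φ0] = [T, T, T]
r7 m[A→φ5] = [F, F, T]
r7 m[A→φ7] = [F, T, T]
r7 m[N→φ7] = [T, F, F]
r7 m[N→φ8] = [T, T, T]
r7 m[P→φ2] = [T, F, T]
r7 m[P→φ6] = [T, T, F]
r7 m[D→φ1] = [T, T, F]
r7 m[D→φ3] = [T, F, T]
r7 m[D→φ4] = [T, F, F]
r7 m[J→φ4] = [T, T, T]
r7 m[R→φ3] = [T, T, T]
r7 m[Q→φ0] = [T, F, F]
r7 m[Q→φ1] = [T, F, T]
r7 m[Q→φ2] = [T, T, F]
r7 m[Q→φ5] = [T, F, F]
r7 m[B→φ6] = [T, T, T]
fixed point reached at round 7
b[N] = ⊗ incoming = [T, F, F]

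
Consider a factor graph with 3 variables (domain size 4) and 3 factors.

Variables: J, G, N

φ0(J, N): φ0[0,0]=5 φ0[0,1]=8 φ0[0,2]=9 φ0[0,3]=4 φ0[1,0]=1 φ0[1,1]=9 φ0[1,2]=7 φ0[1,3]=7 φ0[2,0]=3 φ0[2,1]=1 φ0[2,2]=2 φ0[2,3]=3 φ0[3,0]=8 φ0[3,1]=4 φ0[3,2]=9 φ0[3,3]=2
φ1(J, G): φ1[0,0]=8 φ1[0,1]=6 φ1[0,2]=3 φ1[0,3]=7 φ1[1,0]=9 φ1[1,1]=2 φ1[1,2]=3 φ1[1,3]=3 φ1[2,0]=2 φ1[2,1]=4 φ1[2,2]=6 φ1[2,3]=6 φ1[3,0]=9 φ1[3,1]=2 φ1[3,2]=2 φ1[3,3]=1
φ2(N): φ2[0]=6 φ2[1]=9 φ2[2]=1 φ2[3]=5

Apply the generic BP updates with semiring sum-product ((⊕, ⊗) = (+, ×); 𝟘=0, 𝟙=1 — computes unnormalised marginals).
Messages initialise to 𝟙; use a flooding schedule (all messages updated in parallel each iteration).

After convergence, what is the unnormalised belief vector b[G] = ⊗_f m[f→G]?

b[G] = [3224, 1426, 1250, 1671]

init: all messages = 𝟙 over 4 values
r1 m[φ0→J] = [26, 24, 9, 23]
r1 m[φ0→N] = [17, 22, 27, 16]
r1 m[φ1→J] = [24, 17, 18, 14]
r1 m[φ1→G] = [28, 14, 14, 17]
r1 m[φ2→N] = [6, 9, 1, 5]
r1 m[J→φ0] = [1, 1, 1, 1]
r1 m[J→φ1] = [1, 1, 1, 1]
r1 m[G→φ1] = [1, 1, 1, 1]
r1 m[N→φ0] = [1, 1, 1, 1]
r1 m[N→φ2] = [1, 1, 1, 1]
r2 m[φ0→J] = [26, 24, 9, 23]
r2 m[φ0→N] = [17, 22, 27, 16]
r2 m[φ1→J] = [24, 17, 18, 14]
r2 m[φ1→G] = [28, 14, 14, 17]
r2 m[φ2→N] = [6, 9, 1, 5]
r2 m[J→φ0] = [24, 17, 18, 14]
r2 m[J→φ1] = [26, 24, 9, 23]
r2 m[G→φ1] = [1, 1, 1, 1]
r2 m[N→φ0] = [6, 9, 1, 5]
r2 m[N→φ2] = [17, 22, 27, 16]
r3 m[φ0→J] = [131, 129, 44, 103]
r3 m[φ0→N] = [303, 419, 497, 297]
r3 m[φ1→J] = [24, 17, 18, 14]
r3 m[φ1→G] = [649, 286, 250, 331]
r3 m[φ2→N] = [6, 9, 1, 5]
r3 m[J→φ0] = [24, 17, 18, 14]
r3 m[J→φ1] = [26, 24, 9, 23]
r3 m[G→φ1] = [1, 1, 1, 1]
r3 m[N→φ0] = [6, 9, 1, 5]
r3 m[N→φ2] = [17, 22, 27, 16]
r4 m[φ0→J] = [131, 129, 44, 103]
r4 m[φ0→N] = [303, 419, 497, 297]
r4 m[φ1→J] = [24, 17, 18, 14]
r4 m[φ1→G] = [649, 286, 250, 331]
r4 m[φ2→N] = [6, 9, 1, 5]
r4 m[J→φ0] = [24, 17, 18, 14]
r4 m[J→φ1] = [131, 129, 44, 103]
r4 m[G→φ1] = [1, 1, 1, 1]
r4 m[N→φ0] = [6, 9, 1, 5]
r4 m[N→φ2] = [303, 419, 497, 297]
r5 m[φ0→J] = [131, 129, 44, 103]
r5 m[φ0→N] = [303, 419, 497, 297]
r5 m[φ1→J] = [24, 17, 18, 14]
r5 m[φ1→G] = [3224, 1426, 1250, 1671]
r5 m[φ2→N] = [6, 9, 1, 5]
r5 m[J→φ0] = [24, 17, 18, 14]
r5 m[J→φ1] = [131, 129, 44, 103]
r5 m[G→φ1] = [1, 1, 1, 1]
r5 m[N→φ0] = [6, 9, 1, 5]
r5 m[N→φ2] = [303, 419, 497, 297]
r6 m[φ0→J] = [131, 129, 44, 103]
r6 m[φ0→N] = [303, 419, 497, 297]
r6 m[φ1→J] = [24, 17, 18, 14]
r6 m[φ1→G] = [3224, 1426, 1250, 1671]
r6 m[φ2→N] = [6, 9, 1, 5]
r6 m[J→φ0] = [24, 17, 18, 14]
r6 m[J→φ1] = [131, 129, 44, 103]
r6 m[G→φ1] = [1, 1, 1, 1]
r6 m[N→φ0] = [6, 9, 1, 5]
r6 m[N→φ2] = [303, 419, 497, 297]
fixed point reached at round 6
b[G] = ⊗ incoming = [3224, 1426, 1250, 1671]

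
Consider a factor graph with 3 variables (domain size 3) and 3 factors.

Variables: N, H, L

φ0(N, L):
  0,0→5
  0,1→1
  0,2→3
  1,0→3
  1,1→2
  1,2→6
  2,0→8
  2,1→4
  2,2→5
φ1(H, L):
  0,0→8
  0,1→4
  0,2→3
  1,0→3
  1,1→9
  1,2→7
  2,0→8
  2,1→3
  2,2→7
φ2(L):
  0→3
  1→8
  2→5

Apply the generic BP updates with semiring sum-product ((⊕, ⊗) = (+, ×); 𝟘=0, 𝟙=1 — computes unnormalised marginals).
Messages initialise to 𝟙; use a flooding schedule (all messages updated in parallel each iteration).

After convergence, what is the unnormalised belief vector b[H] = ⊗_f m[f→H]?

init: all messages = 𝟙 over 3 values
r1 m[φ0→N] = [9, 11, 17]
r1 m[φ0→L] = [16, 7, 14]
r1 m[φ1→H] = [15, 19, 18]
r1 m[φ1→L] = [19, 16, 17]
r1 m[φ2→L] = [3, 8, 5]
r1 m[N→φ0] = [1, 1, 1]
r1 m[H→φ1] = [1, 1, 1]
r1 m[L→φ0] = [1, 1, 1]
r1 m[L→φ1] = [1, 1, 1]
r1 m[L→φ2] = [1, 1, 1]
r2 m[φ0→N] = [9, 11, 17]
r2 m[φ0→L] = [16, 7, 14]
r2 m[φ1→H] = [15, 19, 18]
r2 m[φ1→L] = [19, 16, 17]
r2 m[φ2→L] = [3, 8, 5]
r2 m[N→φ0] = [1, 1, 1]
r2 m[H→φ1] = [1, 1, 1]
r2 m[L→φ0] = [57, 128, 85]
r2 m[L→φ1] = [48, 56, 70]
r2 m[L→φ2] = [304, 112, 238]
r3 m[φ0→N] = [668, 937, 1393]
r3 m[φ0→L] = [16, 7, 14]
r3 m[φ1→H] = [818, 1138, 1042]
r3 m[φ1→L] = [19, 16, 17]
r3 m[φ2→L] = [3, 8, 5]
r3 m[N→φ0] = [1, 1, 1]
r3 m[H→φ1] = [1, 1, 1]
r3 m[L→φ0] = [57, 128, 85]
r3 m[L→φ1] = [48, 56, 70]
r3 m[L→φ2] = [304, 112, 238]
r4 m[φ0→N] = [668, 937, 1393]
r4 m[φ0→L] = [16, 7, 14]
r4 m[φ1→H] = [818, 1138, 1042]
r4 m[φ1→L] = [19, 16, 17]
r4 m[φ2→L] = [3, 8, 5]
r4 m[N→φ0] = [1, 1, 1]
r4 m[H→φ1] = [1, 1, 1]
r4 m[L→φ0] = [57, 128, 85]
r4 m[L→φ1] = [48, 56, 70]
r4 m[L→φ2] = [304, 112, 238]
fixed point reached at round 4
b[H] = ⊗ incoming = [818, 1138, 1042]

b[H] = [818, 1138, 1042]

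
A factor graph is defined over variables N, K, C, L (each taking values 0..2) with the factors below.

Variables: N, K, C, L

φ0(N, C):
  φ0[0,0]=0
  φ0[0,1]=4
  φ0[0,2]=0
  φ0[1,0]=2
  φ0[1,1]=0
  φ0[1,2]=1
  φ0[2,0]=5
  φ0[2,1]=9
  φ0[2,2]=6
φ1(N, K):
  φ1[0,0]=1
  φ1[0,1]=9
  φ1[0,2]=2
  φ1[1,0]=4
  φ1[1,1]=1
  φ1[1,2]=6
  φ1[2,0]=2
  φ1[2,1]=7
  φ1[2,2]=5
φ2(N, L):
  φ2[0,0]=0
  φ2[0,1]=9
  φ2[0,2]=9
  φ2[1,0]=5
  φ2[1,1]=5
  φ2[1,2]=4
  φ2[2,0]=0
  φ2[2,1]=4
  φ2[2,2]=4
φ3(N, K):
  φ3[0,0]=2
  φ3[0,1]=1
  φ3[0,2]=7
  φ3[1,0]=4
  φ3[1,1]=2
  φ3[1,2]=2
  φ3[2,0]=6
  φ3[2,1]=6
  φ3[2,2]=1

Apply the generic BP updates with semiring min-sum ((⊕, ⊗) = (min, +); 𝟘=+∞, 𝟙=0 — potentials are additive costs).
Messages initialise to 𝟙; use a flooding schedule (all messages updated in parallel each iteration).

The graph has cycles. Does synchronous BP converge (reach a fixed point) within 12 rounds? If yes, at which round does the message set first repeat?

NOT CONVERGED within 12 rounds

init: all messages = 𝟙 over 3 values
r1 m[φ0→N] = [0, 0, 5]
r1 m[φ0→C] = [0, 0, 0]
r1 m[φ1→N] = [1, 1, 2]
r1 m[φ1→K] = [1, 1, 2]
r1 m[φ2→N] = [0, 4, 0]
r1 m[φ2→L] = [0, 4, 4]
r1 m[φ3→N] = [1, 2, 1]
r1 m[φ3→K] = [2, 1, 1]
r1 m[N→φ0] = [0, 0, 0]
r1 m[N→φ1] = [0, 0, 0]
r1 m[N→φ2] = [0, 0, 0]
r1 m[N→φ3] = [0, 0, 0]
r1 m[K→φ1] = [0, 0, 0]
r1 m[K→φ3] = [0, 0, 0]
r1 m[C→φ0] = [0, 0, 0]
r1 m[L→φ2] = [0, 0, 0]
r2 m[φ0→N] = [0, 0, 5]
r2 m[φ0→C] = [0, 0, 0]
r2 m[φ1→N] = [1, 1, 2]
r2 m[φ1→K] = [1, 1, 2]
r2 m[φ2→N] = [0, 4, 0]
r2 m[φ2→L] = [0, 4, 4]
r2 m[φ3→N] = [1, 2, 1]
r2 m[φ3→K] = [2, 1, 1]
r2 m[N→φ0] = [2, 7, 3]
r2 m[N→φ1] = [1, 6, 6]
r2 m[N→φ2] = [2, 3, 8]
r2 m[N→φ3] = [1, 5, 7]
r2 m[K→φ1] = [2, 1, 1]
r2 m[K→φ3] = [1, 1, 2]
r2 m[C→φ0] = [0, 0, 0]
r2 m[L→φ2] = [0, 0, 0]
r3 m[φ0→N] = [0, 0, 5]
r3 m[φ0→C] = [2, 6, 2]
r3 m[φ1→N] = [3, 2, 4]
r3 m[φ1→K] = [2, 7, 3]
r3 m[φ2→N] = [0, 4, 0]
r3 m[φ2→L] = [2, 8, 7]
r3 m[φ3→N] = [2, 3, 3]
r3 m[φ3→K] = [3, 2, 7]
r3 m[N→φ0] = [2, 7, 3]
r3 m[N→φ1] = [1, 6, 6]
r3 m[N→φ2] = [2, 3, 8]
r3 m[N→φ3] = [1, 5, 7]
r3 m[K→φ1] = [2, 1, 1]
r3 m[K→φ3] = [1, 1, 2]
r3 m[C→φ0] = [0, 0, 0]
r3 m[L→φ2] = [0, 0, 0]
r4 m[φ0→N] = [0, 0, 5]
r4 m[φ0→C] = [2, 6, 2]
r4 m[φ1→N] = [3, 2, 4]
r4 m[φ1→K] = [2, 7, 3]
r4 m[φ2→N] = [0, 4, 0]
r4 m[φ2→L] = [2, 8, 7]
r4 m[φ3→N] = [2, 3, 3]
r4 m[φ3→K] = [3, 2, 7]
r4 m[N→φ0] = [5, 9, 7]
r4 m[N→φ1] = [2, 7, 8]
r4 m[N→φ2] = [5, 5, 12]
r4 m[N→φ3] = [3, 6, 9]
r4 m[K→φ1] = [3, 2, 7]
r4 m[K→φ3] = [2, 7, 3]
r4 m[C→φ0] = [0, 0, 0]
r4 m[L→φ2] = [0, 0, 0]
r5 m[φ0→N] = [0, 0, 5]
r5 m[φ0→C] = [5, 9, 5]
r5 m[φ1→N] = [4, 3, 5]
r5 m[φ1→K] = [3, 8, 4]
r5 m[φ2→N] = [0, 4, 0]
r5 m[φ2→L] = [5, 10, 9]
r5 m[φ3→N] = [4, 5, 4]
r5 m[φ3→K] = [5, 4, 8]
r5 m[N→φ0] = [5, 9, 7]
r5 m[N→φ1] = [2, 7, 8]
r5 m[N→φ2] = [5, 5, 12]
r5 m[N→φ3] = [3, 6, 9]
r5 m[K→φ1] = [3, 2, 7]
r5 m[K→φ3] = [2, 7, 3]
r5 m[C→φ0] = [0, 0, 0]
r5 m[L→φ2] = [0, 0, 0]
r6 m[φ0→N] = [0, 0, 5]
r6 m[φ0→C] = [5, 9, 5]
r6 m[φ1→N] = [4, 3, 5]
r6 m[φ1→K] = [3, 8, 4]
r6 m[φ2→N] = [0, 4, 0]
r6 m[φ2→L] = [5, 10, 9]
r6 m[φ3→N] = [4, 5, 4]
r6 m[φ3→K] = [5, 4, 8]
r6 m[N→φ0] = [8, 12, 9]
r6 m[N→φ1] = [4, 9, 9]
r6 m[N→φ2] = [8, 8, 14]
r6 m[N→φ3] = [4, 7, 10]
r6 m[K→φ1] = [5, 4, 8]
r6 m[K→φ3] = [3, 8, 4]
r6 m[C→φ0] = [0, 0, 0]
r6 m[L→φ2] = [0, 0, 0]
r7 m[φ0→N] = [0, 0, 5]
r7 m[φ0→C] = [8, 12, 8]
r7 m[φ1→N] = [6, 5, 7]
r7 m[φ1→K] = [5, 10, 6]
r7 m[φ2→N] = [0, 4, 0]
r7 m[φ2→L] = [8, 13, 12]
r7 m[φ3→N] = [5, 6, 5]
r7 m[φ3→K] = [6, 5, 9]
r7 m[N→φ0] = [8, 12, 9]
r7 m[N→φ1] = [4, 9, 9]
r7 m[N→φ2] = [8, 8, 14]
r7 m[N→φ3] = [4, 7, 10]
r7 m[K→φ1] = [5, 4, 8]
r7 m[K→φ3] = [3, 8, 4]
r7 m[C→φ0] = [0, 0, 0]
r7 m[L→φ2] = [0, 0, 0]
r8 m[φ0→N] = [0, 0, 5]
r8 m[φ0→C] = [8, 12, 8]
r8 m[φ1→N] = [6, 5, 7]
r8 m[φ1→K] = [5, 10, 6]
r8 m[φ2→N] = [0, 4, 0]
r8 m[φ2→L] = [8, 13, 12]
r8 m[φ3→N] = [5, 6, 5]
r8 m[φ3→K] = [6, 5, 9]
r8 m[N→φ0] = [11, 15, 12]
r8 m[N→φ1] = [5, 10, 10]
r8 m[N→φ2] = [11, 11, 17]
r8 m[N→φ3] = [6, 9, 12]
r8 m[K→φ1] = [6, 5, 9]
r8 m[K→φ3] = [5, 10, 6]
r8 m[C→φ0] = [0, 0, 0]
r8 m[L→φ2] = [0, 0, 0]
r9 m[φ0→N] = [0, 0, 5]
r9 m[φ0→C] = [11, 15, 11]
r9 m[φ1→N] = [7, 6, 8]
r9 m[φ1→K] = [6, 11, 7]
r9 m[φ2→N] = [0, 4, 0]
r9 m[φ2→L] = [11, 16, 15]
r9 m[φ3→N] = [7, 8, 7]
r9 m[φ3→K] = [8, 7, 11]
r9 m[N→φ0] = [11, 15, 12]
r9 m[N→φ1] = [5, 10, 10]
r9 m[N→φ2] = [11, 11, 17]
r9 m[N→φ3] = [6, 9, 12]
r9 m[K→φ1] = [6, 5, 9]
r9 m[K→φ3] = [5, 10, 6]
r9 m[C→φ0] = [0, 0, 0]
r9 m[L→φ2] = [0, 0, 0]
r10 m[φ0→N] = [0, 0, 5]
r10 m[φ0→C] = [11, 15, 11]
r10 m[φ1→N] = [7, 6, 8]
r10 m[φ1→K] = [6, 11, 7]
r10 m[φ2→N] = [0, 4, 0]
r10 m[φ2→L] = [11, 16, 15]
r10 m[φ3→N] = [7, 8, 7]
r10 m[φ3→K] = [8, 7, 11]
r10 m[N→φ0] = [14, 18, 15]
r10 m[N→φ1] = [7, 12, 12]
r10 m[N→φ2] = [14, 14, 20]
r10 m[N→φ3] = [7, 10, 13]
r10 m[K→φ1] = [8, 7, 11]
r10 m[K→φ3] = [6, 11, 7]
r10 m[C→φ0] = [0, 0, 0]
r10 m[L→φ2] = [0, 0, 0]
r11 m[φ0→N] = [0, 0, 5]
r11 m[φ0→C] = [14, 18, 14]
r11 m[φ1→N] = [9, 8, 10]
r11 m[φ1→K] = [8, 13, 9]
r11 m[φ2→N] = [0, 4, 0]
r11 m[φ2→L] = [14, 19, 18]
r11 m[φ3→N] = [8, 9, 8]
r11 m[φ3→K] = [9, 8, 12]
r11 m[N→φ0] = [14, 18, 15]
r11 m[N→φ1] = [7, 12, 12]
r11 m[N→φ2] = [14, 14, 20]
r11 m[N→φ3] = [7, 10, 13]
r11 m[K→φ1] = [8, 7, 11]
r11 m[K→φ3] = [6, 11, 7]
r11 m[C→φ0] = [0, 0, 0]
r11 m[L→φ2] = [0, 0, 0]
r12 m[φ0→N] = [0, 0, 5]
r12 m[φ0→C] = [14, 18, 14]
r12 m[φ1→N] = [9, 8, 10]
r12 m[φ1→K] = [8, 13, 9]
r12 m[φ2→N] = [0, 4, 0]
r12 m[φ2→L] = [14, 19, 18]
r12 m[φ3→N] = [8, 9, 8]
r12 m[φ3→K] = [9, 8, 12]
r12 m[N→φ0] = [17, 21, 18]
r12 m[N→φ1] = [8, 13, 13]
r12 m[N→φ2] = [17, 17, 23]
r12 m[N→φ3] = [9, 12, 15]
r12 m[K→φ1] = [9, 8, 12]
r12 m[K→φ3] = [8, 13, 9]
r12 m[C→φ0] = [0, 0, 0]
r12 m[L→φ2] = [0, 0, 0]
no fixed point within 12 rounds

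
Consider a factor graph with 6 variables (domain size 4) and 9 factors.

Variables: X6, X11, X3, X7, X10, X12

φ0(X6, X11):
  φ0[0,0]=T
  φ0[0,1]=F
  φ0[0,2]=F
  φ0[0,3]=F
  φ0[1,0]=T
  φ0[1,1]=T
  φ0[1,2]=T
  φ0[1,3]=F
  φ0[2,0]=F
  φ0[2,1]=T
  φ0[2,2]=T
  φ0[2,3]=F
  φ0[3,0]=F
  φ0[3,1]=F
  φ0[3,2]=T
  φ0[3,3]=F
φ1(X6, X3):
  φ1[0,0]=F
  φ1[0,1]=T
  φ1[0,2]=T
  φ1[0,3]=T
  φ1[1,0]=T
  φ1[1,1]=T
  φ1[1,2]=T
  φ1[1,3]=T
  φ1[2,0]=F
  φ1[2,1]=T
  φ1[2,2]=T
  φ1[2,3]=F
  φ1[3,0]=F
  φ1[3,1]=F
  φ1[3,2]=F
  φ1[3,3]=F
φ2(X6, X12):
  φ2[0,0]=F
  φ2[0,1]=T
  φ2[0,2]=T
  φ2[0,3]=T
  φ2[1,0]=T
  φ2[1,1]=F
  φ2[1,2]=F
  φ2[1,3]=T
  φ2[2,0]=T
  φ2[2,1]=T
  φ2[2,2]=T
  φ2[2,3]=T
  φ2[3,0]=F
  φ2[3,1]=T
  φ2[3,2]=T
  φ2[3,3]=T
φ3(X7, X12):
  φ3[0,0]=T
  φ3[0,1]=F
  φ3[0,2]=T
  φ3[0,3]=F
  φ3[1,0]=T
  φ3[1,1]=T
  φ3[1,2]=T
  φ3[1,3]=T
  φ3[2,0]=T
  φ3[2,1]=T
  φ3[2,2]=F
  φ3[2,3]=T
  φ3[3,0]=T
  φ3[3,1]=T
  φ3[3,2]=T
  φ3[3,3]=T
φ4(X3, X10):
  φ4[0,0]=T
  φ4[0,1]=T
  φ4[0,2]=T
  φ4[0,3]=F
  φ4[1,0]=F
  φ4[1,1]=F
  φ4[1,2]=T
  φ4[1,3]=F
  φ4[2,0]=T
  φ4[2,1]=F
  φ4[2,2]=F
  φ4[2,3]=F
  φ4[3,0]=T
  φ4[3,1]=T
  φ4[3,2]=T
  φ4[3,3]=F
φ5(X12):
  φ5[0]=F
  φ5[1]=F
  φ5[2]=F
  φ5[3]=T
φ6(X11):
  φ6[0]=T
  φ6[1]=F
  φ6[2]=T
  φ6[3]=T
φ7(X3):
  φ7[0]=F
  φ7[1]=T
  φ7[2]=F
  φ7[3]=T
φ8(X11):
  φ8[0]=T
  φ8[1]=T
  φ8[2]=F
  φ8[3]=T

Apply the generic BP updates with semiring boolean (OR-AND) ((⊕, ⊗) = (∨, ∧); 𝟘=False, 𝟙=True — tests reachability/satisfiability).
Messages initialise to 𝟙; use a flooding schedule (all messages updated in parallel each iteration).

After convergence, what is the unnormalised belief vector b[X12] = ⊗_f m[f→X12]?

init: all messages = 𝟙 over 4 values
r1 m[φ0→X6] = [T, T, T, T]
r1 m[φ0→X11] = [T, T, T, F]
r1 m[φ1→X6] = [T, T, T, F]
r1 m[φ1→X3] = [T, T, T, T]
r1 m[φ2→X6] = [T, T, T, T]
r1 m[φ2→X12] = [T, T, T, T]
r1 m[φ3→X7] = [T, T, T, T]
r1 m[φ3→X12] = [T, T, T, T]
r1 m[φ4→X3] = [T, T, T, T]
r1 m[φ4→X10] = [T, T, T, F]
r1 m[φ5→X12] = [F, F, F, T]
r1 m[φ6→X11] = [T, F, T, T]
r1 m[φ7→X3] = [F, T, F, T]
r1 m[φ8→X11] = [T, T, F, T]
r1 m[X6→φ0] = [T, T, T, T]
r1 m[X6→φ1] = [T, T, T, T]
r1 m[X6→φ2] = [T, T, T, T]
r1 m[X11→φ0] = [T, T, T, T]
r1 m[X11→φ6] = [T, T, T, T]
r1 m[X11→φ8] = [T, T, T, T]
r1 m[X3→φ1] = [T, T, T, T]
r1 m[X3→φ4] = [T, T, T, T]
r1 m[X3→φ7] = [T, T, T, T]
r1 m[X7→φ3] = [T, T, T, T]
r1 m[X10→φ4] = [T, T, T, T]
r1 m[X12→φ2] = [T, T, T, T]
r1 m[X12→φ3] = [T, T, T, T]
r1 m[X12→φ5] = [T, T, T, T]
r2 m[φ0→X6] = [T, T, T, T]
r2 m[φ0→X11] = [T, T, T, F]
r2 m[φ1→X6] = [T, T, T, F]
r2 m[φ1→X3] = [T, T, T, T]
r2 m[φ2→X6] = [T, T, T, T]
r2 m[φ2→X12] = [T, T, T, T]
r2 m[φ3→X7] = [T, T, T, T]
r2 m[φ3→X12] = [T, T, T, T]
r2 m[φ4→X3] = [T, T, T, T]
r2 m[φ4→X10] = [T, T, T, F]
r2 m[φ5→X12] = [F, F, F, T]
r2 m[φ6→X11] = [T, F, T, T]
r2 m[φ7→X3] = [F, T, F, T]
r2 m[φ8→X11] = [T, T, F, T]
r2 m[X6→φ0] = [T, T, T, F]
r2 m[X6→φ1] = [T, T, T, T]
r2 m[X6→φ2] = [T, T, T, F]
r2 m[X11→φ0] = [T, F, F, T]
r2 m[X11→φ6] = [T, T, F, F]
r2 m[X11→φ8] = [T, F, T, F]
r2 m[X3→φ1] = [F, T, F, T]
r2 m[X3→φ4] = [F, T, F, T]
r2 m[X3→φ7] = [T, T, T, T]
r2 m[X7→φ3] = [T, T, T, T]
r2 m[X10→φ4] = [T, T, T, T]
r2 m[X12→φ2] = [F, F, F, T]
r2 m[X12→φ3] = [F, F, F, T]
r2 m[X12→φ5] = [T, T, T, T]
r3 m[φ0→X6] = [T, T, F, F]
r3 m[φ0→X11] = [T, T, T, F]
r3 m[φ1→X6] = [T, T, T, F]
r3 m[φ1→X3] = [T, T, T, T]
r3 m[φ2→X6] = [T, T, T, T]
r3 m[φ2→X12] = [T, T, T, T]
r3 m[φ3→X7] = [F, T, T, T]
r3 m[φ3→X12] = [T, T, T, T]
r3 m[φ4→X3] = [T, T, T, T]
r3 m[φ4→X10] = [T, T, T, F]
r3 m[φ5→X12] = [F, F, F, T]
r3 m[φ6→X11] = [T, F, T, T]
r3 m[φ7→X3] = [F, T, F, T]
r3 m[φ8→X11] = [T, T, F, T]
r3 m[X6→φ0] = [T, T, T, F]
r3 m[X6→φ1] = [T, T, T, T]
r3 m[X6→φ2] = [T, T, T, F]
r3 m[X11→φ0] = [T, F, F, T]
r3 m[X11→φ6] = [T, T, F, F]
r3 m[X11→φ8] = [T, F, T, F]
r3 m[X3→φ1] = [F, T, F, T]
r3 m[X3→φ4] = [F, T, F, T]
r3 m[X3→φ7] = [T, T, T, T]
r3 m[X7→φ3] = [T, T, T, T]
r3 m[X10→φ4] = [T, T, T, T]
r3 m[X12→φ2] = [F, F, F, T]
r3 m[X12→φ3] = [F, F, F, T]
r3 m[X12→φ5] = [T, T, T, T]
r4 m[φ0→X6] = [T, T, F, F]
r4 m[φ0→X11] = [T, T, T, F]
r4 m[φ1→X6] = [T, T, T, F]
r4 m[φ1→X3] = [T, T, T, T]
r4 m[φ2→X6] = [T, T, T, T]
r4 m[φ2→X12] = [T, T, T, T]
r4 m[φ3→X7] = [F, T, T, T]
r4 m[φ3→X12] = [T, T, T, T]
r4 m[φ4→X3] = [T, T, T, T]
r4 m[φ4→X10] = [T, T, T, F]
r4 m[φ5→X12] = [F, F, F, T]
r4 m[φ6→X11] = [T, F, T, T]
r4 m[φ7→X3] = [F, T, F, T]
r4 m[φ8→X11] = [T, T, F, T]
r4 m[X6→φ0] = [T, T, T, F]
r4 m[X6→φ1] = [T, T, F, F]
r4 m[X6→φ2] = [T, T, F, F]
r4 m[X11→φ0] = [T, F, F, T]
r4 m[X11→φ6] = [T, T, F, F]
r4 m[X11→φ8] = [T, F, T, F]
r4 m[X3→φ1] = [F, T, F, T]
r4 m[X3→φ4] = [F, T, F, T]
r4 m[X3→φ7] = [T, T, T, T]
r4 m[X7→φ3] = [T, T, T, T]
r4 m[X10→φ4] = [T, T, T, T]
r4 m[X12→φ2] = [F, F, F, T]
r4 m[X12→φ3] = [F, F, F, T]
r4 m[X12→φ5] = [T, T, T, T]
r5 m[φ0→X6] = [T, T, F, F]
r5 m[φ0→X11] = [T, T, T, F]
r5 m[φ1→X6] = [T, T, T, F]
r5 m[φ1→X3] = [T, T, T, T]
r5 m[φ2→X6] = [T, T, T, T]
r5 m[φ2→X12] = [T, T, T, T]
r5 m[φ3→X7] = [F, T, T, T]
r5 m[φ3→X12] = [T, T, T, T]
r5 m[φ4→X3] = [T, T, T, T]
r5 m[φ4→X10] = [T, T, T, F]
r5 m[φ5→X12] = [F, F, F, T]
r5 m[φ6→X11] = [T, F, T, T]
r5 m[φ7→X3] = [F, T, F, T]
r5 m[φ8→X11] = [T, T, F, T]
r5 m[X6→φ0] = [T, T, T, F]
r5 m[X6→φ1] = [T, T, F, F]
r5 m[X6→φ2] = [T, T, F, F]
r5 m[X11→φ0] = [T, F, F, T]
r5 m[X11→φ6] = [T, T, F, F]
r5 m[X11→φ8] = [T, F, T, F]
r5 m[X3→φ1] = [F, T, F, T]
r5 m[X3→φ4] = [F, T, F, T]
r5 m[X3→φ7] = [T, T, T, T]
r5 m[X7→φ3] = [T, T, T, T]
r5 m[X10→φ4] = [T, T, T, T]
r5 m[X12→φ2] = [F, F, F, T]
r5 m[X12→φ3] = [F, F, F, T]
r5 m[X12→φ5] = [T, T, T, T]
fixed point reached at round 5
b[X12] = ⊗ incoming = [F, F, F, T]

b[X12] = [F, F, F, T]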